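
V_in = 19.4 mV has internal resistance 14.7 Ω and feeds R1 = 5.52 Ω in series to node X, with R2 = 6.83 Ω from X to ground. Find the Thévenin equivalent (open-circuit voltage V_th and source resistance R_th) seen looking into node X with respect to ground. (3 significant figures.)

R1' = 14.7 + 5.52 = 20.22 Ω (source resistance + R1).
V_th is the unloaded tap voltage: V_in · R2/(R1'+R2) = 19.4 × 0.2525 = 4.898 mV.
Looking into X with the source shorted: R_th = R1'·R2/(R1'+R2) = 20.22 × 6.83/27.05 = 5.105 Ω.

V_th ≈ 4.90 mV, R_th ≈ 5.11 Ω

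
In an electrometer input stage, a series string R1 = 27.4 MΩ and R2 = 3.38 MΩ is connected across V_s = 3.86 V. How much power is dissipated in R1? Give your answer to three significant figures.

P ≈ 0.431 µW

The common current is I = 3.86/30.78 = 0.1254 µA.
P = I²R = 0.01573 × 27.4 = 0.4309 µW.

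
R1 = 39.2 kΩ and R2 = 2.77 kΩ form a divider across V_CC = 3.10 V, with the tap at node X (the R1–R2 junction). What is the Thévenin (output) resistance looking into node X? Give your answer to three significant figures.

R_th ≈ 2.59 kΩ

Looking into X with the source shorted: R_th = R1·R2/(R1+R2) = 39.20 × 2.77/41.97 = 2.587 kΩ.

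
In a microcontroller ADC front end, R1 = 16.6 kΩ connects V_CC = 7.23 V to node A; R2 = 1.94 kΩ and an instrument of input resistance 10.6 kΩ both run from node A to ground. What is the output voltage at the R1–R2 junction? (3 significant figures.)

R2 ‖ R_L = (1.94 × 10.6)/(1.94 + 10.6) = 1.640 kΩ.
Then V_out = V_CC · R2'/(R1 + R2') = 7.23 × 1.640/18.24 = 0.6500 V.

V_out ≈ 0.650 V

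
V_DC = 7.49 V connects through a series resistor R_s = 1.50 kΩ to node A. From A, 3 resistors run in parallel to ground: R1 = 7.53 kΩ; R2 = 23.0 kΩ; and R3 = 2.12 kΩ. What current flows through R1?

I ≈ 0.504 mA

Combine the parallel branches: R_p = (1/7.53 + 1/23.0 + 1/2.12)⁻¹ = 1.543 kΩ.
V_A = 7.49 × 1.543/3.043 = 3.798 V.
I(R1) = V_A / R1 = 3.798/7.53 = 0.5044 mA.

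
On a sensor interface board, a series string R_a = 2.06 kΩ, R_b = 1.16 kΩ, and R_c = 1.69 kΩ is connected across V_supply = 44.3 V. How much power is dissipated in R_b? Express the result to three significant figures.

The common current is I = 44.3/4.910 = 9.022 mA.
P(R_b) = I²·R_b = (9.022)² × 1.16 = 94.43 mW.

P ≈ 94.4 mW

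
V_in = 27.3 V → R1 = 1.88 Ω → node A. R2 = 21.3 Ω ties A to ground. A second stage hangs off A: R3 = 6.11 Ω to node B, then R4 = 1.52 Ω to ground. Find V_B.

The second stage (R3 + R4 = 7.630 Ω) loads node A in parallel with R2.
Effective lower resistance at A: R2 ‖ 7.630 = 5.618 Ω.
V_A = 27.3 × 5.618/(1.88 + 5.618) = 20.45 V.
Stage 2 is unloaded, so V_B = V_A · R4/(R3+R4) = 20.45 × 1.52/7.630 = 4.075 V.

V_B ≈ 4.07 V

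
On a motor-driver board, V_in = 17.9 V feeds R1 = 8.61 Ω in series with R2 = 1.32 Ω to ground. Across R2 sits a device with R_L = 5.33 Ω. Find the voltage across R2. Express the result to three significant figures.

R2 ‖ R_L = (1.32 × 5.33)/(1.32 + 5.33) = 1.058 Ω.
Now apply the divider: V_out = 17.9 × 0.1094 = 1.959 V.

V_out ≈ 1.96 V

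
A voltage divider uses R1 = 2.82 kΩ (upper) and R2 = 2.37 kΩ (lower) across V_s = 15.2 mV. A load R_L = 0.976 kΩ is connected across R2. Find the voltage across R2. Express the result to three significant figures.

V_out ≈ 2.99 mV

R2 ‖ R_L = (2.37 × 0.976)/(2.37 + 0.976) = 0.6913 kΩ.
Voltage divider with the loaded lower leg: V_out = 15.2 × 0.6913/(2.82 + 0.6913) = 15.2 × 0.1969 = 2.993 mV.
(Unloaded it would be 6.94 mV; the load pulls it down.)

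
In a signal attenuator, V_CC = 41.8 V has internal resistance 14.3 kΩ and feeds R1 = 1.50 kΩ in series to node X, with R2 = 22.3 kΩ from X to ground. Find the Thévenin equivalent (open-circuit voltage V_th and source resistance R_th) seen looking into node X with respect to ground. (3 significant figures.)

V_th ≈ 24.5 V, R_th ≈ 9.25 kΩ

R1' = 14.3 + 1.50 = 15.80 kΩ (source resistance + R1).
Open-circuit (no load on X): V_th = V_CC · R2/(R1' + R2) = 41.8 × 22.3/(15.80 + 22.3) = 24.47 V.
With V_CC suppressed (replaced by a short), R_th = R1' ‖ R2 = (15.80 × 22.3)/(15.80 + 22.3) = 9.248 kΩ.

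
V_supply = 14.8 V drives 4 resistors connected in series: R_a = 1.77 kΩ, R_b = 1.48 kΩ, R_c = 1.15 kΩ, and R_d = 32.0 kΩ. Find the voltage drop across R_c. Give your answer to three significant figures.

V ≈ 0.468 V

Series total: ΣR = 1.77 + 1.48 + 1.15 + 32.0 = 36.40 kΩ.
Voltage divider: V = V_supply · (1.150 / 36.40) = 14.8 × 0.03159 = 0.4676 V.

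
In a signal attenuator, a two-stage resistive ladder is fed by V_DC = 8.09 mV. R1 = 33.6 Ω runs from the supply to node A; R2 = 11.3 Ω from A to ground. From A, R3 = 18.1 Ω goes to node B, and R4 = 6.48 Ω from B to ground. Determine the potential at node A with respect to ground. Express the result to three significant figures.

V_A ≈ 1.51 mV

Node A sees R2 in parallel with the series input of stage 2, R3 + R4 = 24.58 Ω.
R2 ‖ (R3+R4) = 7.741 Ω.
First divider: V_A = V_DC · 7.741/(33.6 + 7.741) = 1.515 mV.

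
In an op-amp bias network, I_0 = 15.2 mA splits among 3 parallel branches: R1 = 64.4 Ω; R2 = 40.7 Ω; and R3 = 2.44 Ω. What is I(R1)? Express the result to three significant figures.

I ≈ 0.525 mA

Conductances: ΣG = 1/64.4 + 1/40.7 + 1/2.44 = 0.4499 (1/Ω).
Current divider: I(R1) = I_0 · G_k/ΣG = 15.2 × (0.01553/0.4499) = 15.2 × 0.03451 = 0.5246 mA.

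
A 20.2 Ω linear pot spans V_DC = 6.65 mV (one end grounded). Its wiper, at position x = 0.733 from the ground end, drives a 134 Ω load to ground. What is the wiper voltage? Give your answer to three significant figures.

V_out ≈ 4.73 mV

Split the track: R_lower = x·R_p = 14.81 Ω, R_upper = (1−x)·R_p = 5.393 Ω.
(x·R_p) ‖ R_L = 13.33 Ω.
Then V_out = V_DC · 13.33/(5.393 + 13.33) = 4.735 mV.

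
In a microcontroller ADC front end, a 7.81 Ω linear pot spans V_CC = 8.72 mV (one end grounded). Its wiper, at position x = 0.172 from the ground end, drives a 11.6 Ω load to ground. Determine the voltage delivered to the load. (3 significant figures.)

Split the track: R_lower = x·R_p = 1.343 Ω, R_upper = (1−x)·R_p = 6.467 Ω.
R_L loads the lower segment: effective lower R = 1.204 Ω.
Then V_out = V_CC · 1.204/(6.467 + 1.204) = 1.369 mV.

V_out ≈ 1.37 mV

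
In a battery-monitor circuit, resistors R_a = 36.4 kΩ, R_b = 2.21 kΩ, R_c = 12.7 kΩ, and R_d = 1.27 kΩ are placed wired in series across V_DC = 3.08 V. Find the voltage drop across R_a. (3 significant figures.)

V ≈ 2.13 V

Series total: ΣR = 36.4 + 2.21 + 12.7 + 1.27 = 52.58 kΩ.
By the voltage-divider rule, V = 3.08 × 36.40/52.58 = 2.132 V.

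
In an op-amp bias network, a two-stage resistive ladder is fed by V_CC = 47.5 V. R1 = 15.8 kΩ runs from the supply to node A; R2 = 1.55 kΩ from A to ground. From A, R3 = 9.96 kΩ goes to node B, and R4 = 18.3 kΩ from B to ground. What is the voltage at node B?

Node A sees R2 in parallel with the series input of stage 2, R3 + R4 = 28.26 kΩ.
R2 ‖ (R3+R4) = 1.469 kΩ.
First divider: V_A = V_CC · 1.469/(15.8 + 1.469) = 4.042 V.
V_B = V_A × 0.6476 = 2.617 V.

V_B ≈ 2.62 V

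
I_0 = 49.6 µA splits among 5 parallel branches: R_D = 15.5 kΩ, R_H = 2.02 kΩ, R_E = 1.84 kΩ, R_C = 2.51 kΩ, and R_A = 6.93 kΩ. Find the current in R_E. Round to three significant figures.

I ≈ 16.4 µA

Total conductance ΣG = 1/15.5 + 1/2.02 + 1/1.84 + 1/2.51 + 1/6.93 = 1.646 (units of 1/kΩ).
By the current-divider rule, I = I_0 · G_k/ΣG = 49.6 × 0.3302 = 16.38 µA.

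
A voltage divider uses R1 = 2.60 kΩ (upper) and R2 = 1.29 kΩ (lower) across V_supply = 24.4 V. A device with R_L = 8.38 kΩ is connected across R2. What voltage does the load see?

R2 ‖ R_L = (1.29 × 8.38)/(1.29 + 8.38) = 1.118 kΩ.
Then V_out = V_supply · R2'/(R1 + R2') = 24.4 × 1.118/3.718 = 7.337 V.
(Unloaded it would be 8.09 V; the load pulls it down.)

V_out ≈ 7.34 V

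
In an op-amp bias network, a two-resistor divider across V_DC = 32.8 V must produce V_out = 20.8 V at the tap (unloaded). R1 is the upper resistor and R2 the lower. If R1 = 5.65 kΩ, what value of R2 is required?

R2 ≈ 9.79 kΩ

V_out/V_DC = R2/(R1+R2) = 0.6341.
Rearranging, R2 = R1·k/(1−k) = 5.65 × 1.733 = 9.793 kΩ.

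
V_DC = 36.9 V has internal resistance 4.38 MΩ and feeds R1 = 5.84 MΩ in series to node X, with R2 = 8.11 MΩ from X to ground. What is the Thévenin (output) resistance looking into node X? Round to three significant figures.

R_th ≈ 4.52 MΩ

R1' = 4.38 + 5.84 = 10.22 MΩ (source resistance + R1).
Zeroing V_DC shorts the top of R1' to ground, so R_th = R1' ‖ R2 = 4.522 MΩ.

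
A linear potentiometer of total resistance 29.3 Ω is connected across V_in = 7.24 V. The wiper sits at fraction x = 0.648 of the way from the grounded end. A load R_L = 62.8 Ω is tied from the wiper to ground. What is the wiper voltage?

The pot divides into 10.31 Ω above the wiper and 18.99 Ω below.
(x·R_p) ‖ R_L = 14.58 Ω.
V_out = 7.24 × 14.58/(10.31 + 14.58) = 4.240 V.

V_out ≈ 4.24 V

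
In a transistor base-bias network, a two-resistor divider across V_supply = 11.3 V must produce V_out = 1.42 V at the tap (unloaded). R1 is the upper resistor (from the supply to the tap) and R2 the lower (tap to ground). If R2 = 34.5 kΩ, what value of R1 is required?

R1 ≈ 240 kΩ

The divider ratio is R2/(R1+R2) = 1.42/11.3 = 0.1257.
Rearranging, R1 = R2·(1−k)/k = 34.5 × 6.958 = 240.0 kΩ.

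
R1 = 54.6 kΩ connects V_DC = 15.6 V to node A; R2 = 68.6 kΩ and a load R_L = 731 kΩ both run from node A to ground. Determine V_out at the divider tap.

First combine the lower leg with the load: R2 ‖ R_L = 62.71 kΩ.
Voltage divider with the loaded lower leg: V_out = 15.6 × 62.71/(54.6 + 62.71) = 15.6 × 0.5346 = 8.340 V.

V_out ≈ 8.34 V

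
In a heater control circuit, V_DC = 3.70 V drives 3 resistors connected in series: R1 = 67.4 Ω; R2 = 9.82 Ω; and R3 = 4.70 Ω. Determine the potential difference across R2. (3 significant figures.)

V ≈ 0.444 V

Series total: ΣR = 67.4 + 9.82 + 4.70 = 81.92 Ω.
Voltage divider: V = V_DC · (9.820 / 81.92) = 3.70 × 0.1199 = 0.4435 V.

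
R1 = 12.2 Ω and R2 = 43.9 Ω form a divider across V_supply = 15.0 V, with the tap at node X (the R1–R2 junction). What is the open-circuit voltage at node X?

V_th ≈ 11.7 V

Open-circuit (no load on X): V_th = V_supply · R2/(R1 + R2) = 15.0 × 43.9/(12.20 + 43.9) = 11.74 V.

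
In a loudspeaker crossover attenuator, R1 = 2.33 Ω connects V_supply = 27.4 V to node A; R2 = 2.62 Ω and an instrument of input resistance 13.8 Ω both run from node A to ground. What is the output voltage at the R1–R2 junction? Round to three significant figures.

V_out ≈ 13.3 V

R2 ‖ R_L = (2.62 × 13.8)/(2.62 + 13.8) = 2.202 Ω.
Then V_out = V_supply · R2'/(R1 + R2') = 27.4 × 2.202/4.532 = 13.31 V.
(Unloaded it would be 14.5 V; the load pulls it down.)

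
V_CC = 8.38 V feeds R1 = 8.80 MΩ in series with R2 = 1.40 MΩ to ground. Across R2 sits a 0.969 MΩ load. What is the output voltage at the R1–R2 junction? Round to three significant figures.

V_out ≈ 0.512 V

R2 ‖ R_L = (1.40 × 0.969)/(1.40 + 0.969) = 0.5726 MΩ.
Voltage divider with the loaded lower leg: V_out = 8.38 × 0.5726/(8.80 + 0.5726) = 8.38 × 0.06110 = 0.5120 V.
(Unloaded it would be 1.15 V; the load pulls it down.)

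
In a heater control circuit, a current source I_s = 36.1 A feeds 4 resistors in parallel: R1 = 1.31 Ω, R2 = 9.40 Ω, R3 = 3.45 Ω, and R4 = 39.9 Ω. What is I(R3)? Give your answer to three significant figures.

I ≈ 8.83 A

ΣG = 1/1.31 + 1/9.40 + 1/3.45 + 1/39.9 = 1.185.
R3 takes the fraction G_k/ΣG = 0.2899/1.185 = 0.2447, so I = 36.1 × 0.2447 = 8.833 A.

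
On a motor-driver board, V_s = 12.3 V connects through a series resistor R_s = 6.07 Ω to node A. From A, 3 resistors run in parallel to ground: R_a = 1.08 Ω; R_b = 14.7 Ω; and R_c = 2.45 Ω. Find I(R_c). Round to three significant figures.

I ≈ 0.528 A

Parallel bank: R_p = 1/(1/1.08 + 1/14.7 + 1/2.45) = 0.7132 Ω.
V_A by voltage divider: V_A = 12.3 × 0.7132/(6.07 + 0.7132) = 1.293 V.
I(R_c) = V_A / R_c = 1.293/2.45 = 0.5279 A.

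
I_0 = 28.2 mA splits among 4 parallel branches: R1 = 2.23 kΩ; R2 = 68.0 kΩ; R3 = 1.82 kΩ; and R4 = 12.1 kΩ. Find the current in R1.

I ≈ 11.5 mA

Conductances: ΣG = 1/2.23 + 1/68.0 + 1/1.82 + 1/12.1 = 1.095 (1/kΩ).
By the current-divider rule, I = I_0 · G_k/ΣG = 28.2 × 0.4094 = 11.55 mA.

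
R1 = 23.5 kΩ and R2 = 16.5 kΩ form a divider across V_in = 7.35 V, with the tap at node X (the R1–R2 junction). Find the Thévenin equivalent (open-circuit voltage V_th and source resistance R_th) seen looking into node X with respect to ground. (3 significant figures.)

Open-circuit (no load on X): V_th = V_in · R2/(R1 + R2) = 7.35 × 16.5/(23.50 + 16.5) = 3.032 V.
With V_in suppressed (replaced by a short), R_th = R1 ‖ R2 = (23.50 × 16.5)/(23.50 + 16.5) = 9.694 kΩ.

V_th ≈ 3.03 V, R_th ≈ 9.69 kΩ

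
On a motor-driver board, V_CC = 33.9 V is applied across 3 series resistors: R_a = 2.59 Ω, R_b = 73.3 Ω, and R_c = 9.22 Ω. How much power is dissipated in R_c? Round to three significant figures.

P ≈ 1.46 W

Series current I = V_CC/ΣR = 33.9/85.11 = 0.3983 A.
P(R_c) = I²·R_c = (0.3983)² × 9.22 = 1.463 W.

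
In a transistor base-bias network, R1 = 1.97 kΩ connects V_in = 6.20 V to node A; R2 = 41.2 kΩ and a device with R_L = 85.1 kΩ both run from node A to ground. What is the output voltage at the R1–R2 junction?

First combine the lower leg with the load: R2 ‖ R_L = 27.76 kΩ.
Voltage divider with the loaded lower leg: V_out = 6.20 × 27.76/(1.97 + 27.76) = 6.20 × 0.9337 = 5.789 V.

V_out ≈ 5.79 V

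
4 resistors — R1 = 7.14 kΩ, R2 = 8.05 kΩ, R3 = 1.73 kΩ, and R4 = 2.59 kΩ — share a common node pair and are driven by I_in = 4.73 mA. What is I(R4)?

I ≈ 1.49 mA

ΣG = 1/7.14 + 1/8.05 + 1/1.73 + 1/2.59 = 1.228.
R4 takes the fraction G_k/ΣG = 0.3861/1.228 = 0.3143, so I = 4.73 × 0.3143 = 1.487 mA.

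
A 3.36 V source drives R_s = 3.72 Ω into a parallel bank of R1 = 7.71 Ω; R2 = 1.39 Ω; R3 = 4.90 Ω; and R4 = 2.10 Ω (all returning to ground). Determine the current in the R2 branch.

Equivalent of the parallel group: R_p = 0.6539 Ω.
Node voltage V_A = V_s · R_p/(R_s + R_p) = 3.36 × 0.1495 = 0.5023 V.
Branch current I = V_A/R2 = 0.5023/1.39 = 0.3614 A.

I ≈ 0.361 A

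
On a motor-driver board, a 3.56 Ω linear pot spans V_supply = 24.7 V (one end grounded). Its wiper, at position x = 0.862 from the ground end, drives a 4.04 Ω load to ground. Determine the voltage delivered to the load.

V_out ≈ 19.3 V

Split the track: R_lower = x·R_p = 3.069 Ω, R_upper = (1−x)·R_p = 0.4913 Ω.
R_L loads the lower segment: effective lower R = 1.744 Ω.
Loaded-divider output: V_out = 24.7 × 0.7802 = 19.27 V.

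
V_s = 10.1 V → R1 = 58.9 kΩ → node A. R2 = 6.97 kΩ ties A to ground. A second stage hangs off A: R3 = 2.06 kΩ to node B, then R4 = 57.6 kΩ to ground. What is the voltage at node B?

The second stage (R3 + R4 = 59.66 kΩ) loads node A in parallel with R2.
Effective lower resistance at A: R2 ‖ 59.66 = 6.241 kΩ.
So V_A = 10.1 × 0.09581 = 0.9676 V.
Then the unloaded second divider: V_B = V_A × R4/(R3+R4) = 0.9676 × 0.9655 = 0.9342 V.

V_B ≈ 0.934 V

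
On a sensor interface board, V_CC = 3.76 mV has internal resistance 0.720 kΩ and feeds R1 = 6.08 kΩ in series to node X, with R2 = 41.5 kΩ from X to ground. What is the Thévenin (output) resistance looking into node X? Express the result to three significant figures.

R1' = 0.720 + 6.08 = 6.800 kΩ (source resistance + R1).
Looking into X with the source shorted: R_th = R1'·R2/(R1'+R2) = 6.800 × 41.5/48.30 = 5.843 kΩ.

R_th ≈ 5.84 kΩ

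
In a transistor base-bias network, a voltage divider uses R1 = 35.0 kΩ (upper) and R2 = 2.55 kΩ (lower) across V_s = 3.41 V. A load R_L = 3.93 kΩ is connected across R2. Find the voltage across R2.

The load sits in parallel with R2, giving an effective lower resistance R2' = R2·R_L/(R2+R_L) = 1.547 kΩ.
Now apply the divider: V_out = 3.41 × 0.04232 = 0.1443 V.

V_out ≈ 0.144 V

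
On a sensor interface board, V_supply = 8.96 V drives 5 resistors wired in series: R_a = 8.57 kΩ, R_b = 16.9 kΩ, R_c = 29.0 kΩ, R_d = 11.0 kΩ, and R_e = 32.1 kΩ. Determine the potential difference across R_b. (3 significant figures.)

V ≈ 1.55 V

Series total: ΣR = 8.57 + 16.9 + 29.0 + 11.0 + 32.1 = 97.57 kΩ.
By the voltage-divider rule, V = 8.96 × 16.90/97.57 = 1.552 V.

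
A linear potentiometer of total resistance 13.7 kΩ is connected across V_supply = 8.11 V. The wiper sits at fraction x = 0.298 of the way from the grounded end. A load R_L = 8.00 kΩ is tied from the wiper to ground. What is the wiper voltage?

V_out ≈ 1.78 V

The pot divides into 9.617 kΩ above the wiper and 4.083 kΩ below.
R_L loads the lower segment: effective lower R = 2.703 kΩ.
V_out = 8.11 × 2.703/(9.617 + 2.703) = 1.779 V.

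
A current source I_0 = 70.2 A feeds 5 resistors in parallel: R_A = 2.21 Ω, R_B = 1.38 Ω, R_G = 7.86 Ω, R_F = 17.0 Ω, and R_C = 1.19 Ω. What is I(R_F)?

Conductances: ΣG = 1/2.21 + 1/1.38 + 1/7.86 + 1/17.0 + 1/1.19 = 2.204 (1/Ω).
R_F takes the fraction G_k/ΣG = 0.05882/2.204 = 0.02670, so I = 70.2 × 0.02670 = 1.874 A.

I ≈ 1.87 A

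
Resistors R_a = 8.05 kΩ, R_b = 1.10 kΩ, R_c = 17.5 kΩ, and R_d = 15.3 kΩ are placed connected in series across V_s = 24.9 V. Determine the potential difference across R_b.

ΣR = 8.05 + 1.10 + 17.5 + 15.3 = 41.95 kΩ.
By the voltage-divider rule, V = 24.9 × 1.100/41.95 = 0.6529 V.

V ≈ 0.653 V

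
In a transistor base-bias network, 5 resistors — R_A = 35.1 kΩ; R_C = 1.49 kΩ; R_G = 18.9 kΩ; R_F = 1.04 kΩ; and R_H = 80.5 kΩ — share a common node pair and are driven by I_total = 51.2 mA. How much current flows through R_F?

I ≈ 28.5 mA

Total conductance ΣG = 1/35.1 + 1/1.49 + 1/18.9 + 1/1.04 + 1/80.5 = 1.727 (units of 1/kΩ).
By the current-divider rule, I = I_total · G_k/ΣG = 51.2 × 0.5569 = 28.51 mA.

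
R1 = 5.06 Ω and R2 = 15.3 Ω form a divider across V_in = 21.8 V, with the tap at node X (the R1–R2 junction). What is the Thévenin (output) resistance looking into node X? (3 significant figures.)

R_th ≈ 3.80 Ω

With V_in suppressed (replaced by a short), R_th = R1 ‖ R2 = (5.060 × 15.3)/(5.060 + 15.3) = 3.802 Ω.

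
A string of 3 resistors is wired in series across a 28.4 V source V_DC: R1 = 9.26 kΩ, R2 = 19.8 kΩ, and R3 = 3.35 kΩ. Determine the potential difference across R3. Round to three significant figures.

V ≈ 2.94 V

Total series resistance ΣR = 9.26 + 19.8 + 3.35 = 32.41 kΩ.
By the voltage-divider rule, V = 28.4 × 3.350/32.41 = 2.936 V.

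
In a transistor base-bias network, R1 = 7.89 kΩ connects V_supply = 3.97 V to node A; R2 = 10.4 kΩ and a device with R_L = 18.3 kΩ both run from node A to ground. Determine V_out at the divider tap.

First combine the lower leg with the load: R2 ‖ R_L = 6.631 kΩ.
Then V_out = V_supply · R2'/(R1 + R2') = 3.97 × 6.631/14.52 = 1.813 V.

V_out ≈ 1.81 V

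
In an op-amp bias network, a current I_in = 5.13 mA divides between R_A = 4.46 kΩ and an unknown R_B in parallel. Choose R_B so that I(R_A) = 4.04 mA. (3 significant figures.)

R_B ≈ 16.5 kΩ

In a two-way split, I_A/I_in = R_B/(R_A + R_B).
With f = 0.7875, R_B = R_A · f/(1−f) = 4.46 × 3.706 = 16.53 kΩ.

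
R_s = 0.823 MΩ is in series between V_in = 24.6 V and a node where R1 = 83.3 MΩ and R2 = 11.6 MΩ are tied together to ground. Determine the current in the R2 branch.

Parallel bank: R_p = 1/(1/83.3 + 1/11.6) = 10.18 MΩ.
V_A = 24.6 × 10.18/11.01 = 22.76 V.
Branch current I = V_A/R2 = 22.76/11.6 = 1.962 µA.
(Equivalently: I_total = 2.235 µA, then current-divider fraction G_k/ΣG = 0.8778.)

I ≈ 1.96 µA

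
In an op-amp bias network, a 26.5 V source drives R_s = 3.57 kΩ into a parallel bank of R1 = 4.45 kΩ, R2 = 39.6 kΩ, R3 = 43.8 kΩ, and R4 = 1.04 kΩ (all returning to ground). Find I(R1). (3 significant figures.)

Parallel bank: R_p = 1/(1/4.45 + 1/39.6 + 1/43.8 + 1/1.04) = 0.8101 kΩ.
Node voltage V_A = V_supply · R_p/(R_s + R_p) = 26.5 × 0.1850 = 4.901 V.
I(R1) = V_A / R1 = 4.901/4.45 = 1.101 mA.

I ≈ 1.10 mA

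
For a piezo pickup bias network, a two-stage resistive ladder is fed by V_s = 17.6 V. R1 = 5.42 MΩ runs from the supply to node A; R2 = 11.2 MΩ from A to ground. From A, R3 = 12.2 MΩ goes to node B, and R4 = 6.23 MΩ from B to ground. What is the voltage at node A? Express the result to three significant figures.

V_A ≈ 9.90 V

Node A sees R2 in parallel with the series input of stage 2, R3 + R4 = 18.43 MΩ.
Effective lower resistance at A: R2 ‖ 18.43 = 6.966 MΩ.
So V_A = 17.6 × 0.5624 = 9.899 V.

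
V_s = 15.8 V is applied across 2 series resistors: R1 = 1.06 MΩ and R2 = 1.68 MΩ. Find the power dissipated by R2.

P ≈ 55.9 µW

The common current is I = 15.8/2.740 = 5.766 µA.
P = I²R = 33.25 × 1.68 = 55.86 µW.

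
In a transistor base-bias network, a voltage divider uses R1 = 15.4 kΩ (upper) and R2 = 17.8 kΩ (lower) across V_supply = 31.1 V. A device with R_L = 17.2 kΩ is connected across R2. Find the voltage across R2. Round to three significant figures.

V_out ≈ 11.3 V

The load sits in parallel with R2, giving an effective lower resistance R2' = R2·R_L/(R2+R_L) = 8.747 kΩ.
Voltage divider with the loaded lower leg: V_out = 31.1 × 8.747/(15.4 + 8.747) = 31.1 × 0.3623 = 11.27 V.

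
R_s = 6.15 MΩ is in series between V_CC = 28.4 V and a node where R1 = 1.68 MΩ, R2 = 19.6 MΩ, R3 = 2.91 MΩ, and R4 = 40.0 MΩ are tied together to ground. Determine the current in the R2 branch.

I ≈ 0.200 µA

Parallel bank: R_p = 1/(1/1.68 + 1/19.6 + 1/2.91 + 1/40.0) = 0.9853 MΩ.
V_A = 28.4 × 0.9853/7.135 = 3.922 V.
Branch current I = V_A/R2 = 3.922/19.6 = 0.2001 µA.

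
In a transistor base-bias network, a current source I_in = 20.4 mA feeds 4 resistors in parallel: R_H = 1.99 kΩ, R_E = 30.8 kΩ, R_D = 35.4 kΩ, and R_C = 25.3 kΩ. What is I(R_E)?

ΣG = 1/1.99 + 1/30.8 + 1/35.4 + 1/25.3 = 0.6028.
Current divider: I(R_E) = I_in · G_k/ΣG = 20.4 × (0.03247/0.6028) = 20.4 × 0.05387 = 1.099 mA.

I ≈ 1.10 mA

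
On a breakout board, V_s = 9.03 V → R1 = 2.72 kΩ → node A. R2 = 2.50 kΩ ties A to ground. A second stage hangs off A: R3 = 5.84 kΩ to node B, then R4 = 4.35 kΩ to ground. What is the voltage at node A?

Looking into the second stage from A: R3 + R4 = 10.19 kΩ appears in parallel with R2.
Effective lower resistance at A: R2 ‖ 10.19 = 2.007 kΩ.
So V_A = 9.03 × 0.4246 = 3.835 V.

V_A ≈ 3.83 V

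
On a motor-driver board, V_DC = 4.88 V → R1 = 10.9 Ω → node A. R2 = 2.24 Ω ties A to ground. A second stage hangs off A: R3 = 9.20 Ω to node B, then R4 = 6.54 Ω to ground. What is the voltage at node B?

Looking into the second stage from A: R3 + R4 = 15.74 Ω appears in parallel with R2.
R2 ‖ (R3+R4) = 1.961 Ω.
So V_A = 4.88 × 0.1525 = 0.7441 V.
Stage 2 is unloaded, so V_B = V_A · R4/(R3+R4) = 0.7441 × 6.54/15.74 = 0.3092 V.

V_B ≈ 0.309 V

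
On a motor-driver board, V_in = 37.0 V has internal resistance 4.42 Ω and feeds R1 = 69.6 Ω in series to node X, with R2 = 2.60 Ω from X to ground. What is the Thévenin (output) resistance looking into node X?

R1' = 4.42 + 69.6 = 74.02 Ω (source resistance + R1).
With V_in suppressed (replaced by a short), R_th = R1' ‖ R2 = (74.02 × 2.60)/(74.02 + 2.60) = 2.512 Ω.

R_th ≈ 2.51 Ω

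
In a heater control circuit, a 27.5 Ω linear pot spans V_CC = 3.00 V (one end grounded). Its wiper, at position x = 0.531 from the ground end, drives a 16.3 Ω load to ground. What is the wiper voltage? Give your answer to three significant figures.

V_out ≈ 1.12 V

Split the track: R_lower = x·R_p = 14.60 Ω, R_upper = (1−x)·R_p = 12.90 Ω.
R_L loads the lower segment: effective lower R = 7.702 Ω.
Loaded-divider output: V_out = 3.00 × 0.3739 = 1.122 V.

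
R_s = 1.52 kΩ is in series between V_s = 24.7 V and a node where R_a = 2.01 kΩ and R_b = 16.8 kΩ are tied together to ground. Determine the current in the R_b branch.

Combine the parallel branches: R_p = (1/2.01 + 1/16.8)⁻¹ = 1.795 kΩ.
V_A by voltage divider: V_A = 24.7 × 1.795/(1.52 + 1.795) = 13.38 V.
I(R_b) = V_A / R_b = 13.38/16.8 = 0.7961 mA.

I ≈ 0.796 mA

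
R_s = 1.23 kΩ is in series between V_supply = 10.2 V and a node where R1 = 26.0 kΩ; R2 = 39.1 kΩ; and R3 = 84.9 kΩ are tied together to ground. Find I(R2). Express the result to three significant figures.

Parallel bank: R_p = 1/(1/26.0 + 1/39.1 + 1/84.9) = 13.19 kΩ.
V_A by voltage divider: V_A = 10.2 × 13.19/(1.23 + 13.19) = 9.330 V.
I(R2) = V_A / R2 = 9.330/39.1 = 0.2386 mA.

I ≈ 0.239 mA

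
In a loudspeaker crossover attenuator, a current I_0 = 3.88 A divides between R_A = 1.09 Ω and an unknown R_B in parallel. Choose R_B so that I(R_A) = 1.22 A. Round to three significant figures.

R_B ≈ 0.500 Ω

The fraction through R_A equals R_B/(R_A+R_B).
1.22/3.88 = R_B/(R_A + R_B) → R_B = R_A · (0.3144)/(1 − 0.3144) = 1.09 × 0.4586 = 0.4999 Ω.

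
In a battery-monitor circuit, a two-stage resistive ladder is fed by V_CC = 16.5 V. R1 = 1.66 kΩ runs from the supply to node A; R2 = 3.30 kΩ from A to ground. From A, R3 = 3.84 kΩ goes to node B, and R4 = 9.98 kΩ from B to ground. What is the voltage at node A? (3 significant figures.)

V_A ≈ 10.2 V

Looking into the second stage from A: R3 + R4 = 13.82 kΩ appears in parallel with R2.
R2 ‖ (R3+R4) = 2.664 kΩ.
So V_A = 16.5 × 0.6161 = 10.17 V.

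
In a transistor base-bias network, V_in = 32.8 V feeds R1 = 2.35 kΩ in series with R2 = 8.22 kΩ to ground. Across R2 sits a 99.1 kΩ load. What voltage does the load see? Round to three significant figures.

V_out ≈ 25.0 V

First combine the lower leg with the load: R2 ‖ R_L = 7.590 kΩ.
Now apply the divider: V_out = 32.8 × 0.7636 = 25.05 V.
(Unloaded it would be 25.5 V; the load pulls it down.)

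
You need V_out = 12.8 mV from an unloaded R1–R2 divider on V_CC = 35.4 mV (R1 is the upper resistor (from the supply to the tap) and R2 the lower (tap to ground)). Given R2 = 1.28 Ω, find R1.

The divider ratio is R2/(R1+R2) = 12.8/35.4 = 0.3616.
Rearranging, R1 = R2·(1−k)/k = 1.28 × 1.766 = 2.260 Ω.

R1 ≈ 2.26 Ω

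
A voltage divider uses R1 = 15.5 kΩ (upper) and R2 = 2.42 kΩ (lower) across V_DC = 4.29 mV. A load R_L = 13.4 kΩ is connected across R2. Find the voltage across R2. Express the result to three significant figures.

V_out ≈ 0.501 mV

The load sits in parallel with R2, giving an effective lower resistance R2' = R2·R_L/(R2+R_L) = 2.050 kΩ.
Now apply the divider: V_out = 4.29 × 0.1168 = 0.5011 mV.
(Unloaded it would be 0.579 mV; the load pulls it down.)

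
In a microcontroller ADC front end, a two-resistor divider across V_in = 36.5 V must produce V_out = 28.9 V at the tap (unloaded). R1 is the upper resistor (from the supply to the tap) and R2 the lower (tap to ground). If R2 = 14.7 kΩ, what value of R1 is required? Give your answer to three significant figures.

R1 ≈ 3.87 kΩ

V_out/V_in = R2/(R1+R2) = 0.7918.
Rearranging, R1 = R2·(1−k)/k = 14.7 × 0.2630 = 3.866 kΩ.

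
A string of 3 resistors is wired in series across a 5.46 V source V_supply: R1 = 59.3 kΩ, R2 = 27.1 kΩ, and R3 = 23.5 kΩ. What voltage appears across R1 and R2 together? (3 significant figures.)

Series total: ΣR = 59.3 + 27.1 + 23.5 = 109.9 kΩ.
R_{R1..R2} = 59.3 + 27.1 = 86.40 kΩ.
V = V_supply · R/ΣR = 5.46 × 0.7862 = 4.292 V.

V ≈ 4.29 V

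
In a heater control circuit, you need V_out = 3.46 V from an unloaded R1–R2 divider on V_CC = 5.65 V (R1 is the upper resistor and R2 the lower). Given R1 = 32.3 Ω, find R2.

R2 ≈ 51.0 Ω

The divider ratio is R2/(R1+R2) = 3.46/5.65 = 0.6124.
R2 = R1 · 0.6124/(1 − 0.6124) = 51.03 Ω.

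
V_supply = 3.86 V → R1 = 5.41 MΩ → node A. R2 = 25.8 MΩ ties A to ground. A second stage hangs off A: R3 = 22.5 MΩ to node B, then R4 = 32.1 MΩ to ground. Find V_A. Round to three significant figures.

Looking into the second stage from A: R3 + R4 = 54.60 MΩ appears in parallel with R2.
Effective lower resistance at A: R2 ‖ 54.60 = 17.52 MΩ.
So V_A = 3.86 × 0.7641 = 2.949 V.

V_A ≈ 2.95 V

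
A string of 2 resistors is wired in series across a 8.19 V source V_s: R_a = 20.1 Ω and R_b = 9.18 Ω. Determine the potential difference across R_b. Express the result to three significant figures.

ΣR = 20.1 + 9.18 = 29.28 Ω.
V = V_s · R/ΣR = 8.19 × 0.3135 = 2.568 V.

V ≈ 2.57 V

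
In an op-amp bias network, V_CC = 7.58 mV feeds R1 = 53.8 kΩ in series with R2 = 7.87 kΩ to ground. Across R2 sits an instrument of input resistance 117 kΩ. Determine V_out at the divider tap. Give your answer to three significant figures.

V_out ≈ 0.914 mV

R2 ‖ R_L = (7.87 × 117)/(7.87 + 117) = 7.374 kΩ.
Voltage divider with the loaded lower leg: V_out = 7.58 × 7.374/(53.8 + 7.374) = 7.58 × 0.1205 = 0.9137 mV.
(Unloaded it would be 0.967 mV; the load pulls it down.)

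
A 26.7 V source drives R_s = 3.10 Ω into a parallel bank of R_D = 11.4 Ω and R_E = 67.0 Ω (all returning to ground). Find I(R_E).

I ≈ 0.302 A

Combine the parallel branches: R_p = (1/11.4 + 1/67.0)⁻¹ = 9.742 Ω.
V_A = 26.7 × 9.742/12.84 = 20.25 V.
Branch current I = V_A/R_E = 20.25/67.0 = 0.3023 A.
(Check via current divider: I_total = 2.079 A; share G_k/ΣG = 0.1454 → same result.)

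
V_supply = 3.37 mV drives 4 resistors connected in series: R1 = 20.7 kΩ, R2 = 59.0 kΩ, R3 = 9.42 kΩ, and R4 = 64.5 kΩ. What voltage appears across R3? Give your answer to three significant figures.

V ≈ 0.207 mV

ΣR = 20.7 + 59.0 + 9.42 + 64.5 = 153.6 kΩ.
V = V_supply · R/ΣR = 3.37 × 0.06132 = 0.2066 mV.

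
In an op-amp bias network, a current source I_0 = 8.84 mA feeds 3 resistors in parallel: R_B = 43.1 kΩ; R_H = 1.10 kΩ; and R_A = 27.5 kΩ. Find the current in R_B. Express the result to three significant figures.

ΣG = 1/43.1 + 1/1.10 + 1/27.5 = 0.9687.
R_B takes the fraction G_k/ΣG = 0.02320/0.9687 = 0.02395, so I = 8.84 × 0.02395 = 0.2117 mA.

I ≈ 0.212 mA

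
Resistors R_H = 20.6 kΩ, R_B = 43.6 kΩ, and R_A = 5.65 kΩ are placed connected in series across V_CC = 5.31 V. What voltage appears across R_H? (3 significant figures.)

V ≈ 1.57 V

ΣR = 20.6 + 43.6 + 5.65 = 69.85 kΩ.
By the voltage-divider rule, V = 5.31 × 20.60/69.85 = 1.566 V.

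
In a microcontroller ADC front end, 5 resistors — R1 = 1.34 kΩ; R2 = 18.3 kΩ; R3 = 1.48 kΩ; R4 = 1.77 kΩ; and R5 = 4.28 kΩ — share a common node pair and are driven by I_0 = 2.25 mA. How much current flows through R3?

I ≈ 0.668 mA

ΣG = 1/1.34 + 1/18.3 + 1/1.48 + 1/1.77 + 1/4.28 = 2.275.
By the current-divider rule, I = I_0 · G_k/ΣG = 2.25 × 0.2970 = 0.6682 mA.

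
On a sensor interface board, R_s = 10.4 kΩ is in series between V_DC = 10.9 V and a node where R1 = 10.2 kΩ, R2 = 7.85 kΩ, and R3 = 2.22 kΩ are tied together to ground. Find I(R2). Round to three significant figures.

Parallel bank: R_p = 1/(1/10.2 + 1/7.85 + 1/2.22) = 1.480 kΩ.
Node voltage V_A = V_DC · R_p/(R_s + R_p) = 10.9 × 0.1245 = 1.358 V.
I(R2) = V_A / R2 = 1.358/7.85 = 0.1729 mA.

I ≈ 0.173 mA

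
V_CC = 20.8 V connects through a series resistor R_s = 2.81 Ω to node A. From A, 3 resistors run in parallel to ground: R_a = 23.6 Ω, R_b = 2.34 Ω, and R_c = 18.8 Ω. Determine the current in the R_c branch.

Combine the parallel branches: R_p = (1/23.6 + 1/2.34 + 1/18.8)⁻¹ = 1.912 Ω.
V_A = 20.8 × 1.912/4.722 = 8.423 V.
I(R_c) = V_A / R_c = 8.423/18.8 = 0.4480 A.

I ≈ 0.448 A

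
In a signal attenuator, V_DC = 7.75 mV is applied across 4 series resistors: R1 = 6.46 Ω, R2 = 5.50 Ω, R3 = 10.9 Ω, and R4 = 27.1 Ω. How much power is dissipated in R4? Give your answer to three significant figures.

P ≈ 0.652 µW

Series current I = V_DC/ΣR = 7.75/49.96 = 0.1551 mA.
P(R4) = I²·R4 = (0.1551)² × 27.1 = 0.6521 µW.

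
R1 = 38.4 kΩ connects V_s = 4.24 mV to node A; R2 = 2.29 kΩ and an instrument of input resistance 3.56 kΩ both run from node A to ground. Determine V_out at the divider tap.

First combine the lower leg with the load: R2 ‖ R_L = 1.394 kΩ.
Then V_out = V_s · R2'/(R1 + R2') = 4.24 × 1.394/39.79 = 0.1485 mV.
(Unloaded it would be 0.239 mV; the load pulls it down.)

V_out ≈ 0.148 mV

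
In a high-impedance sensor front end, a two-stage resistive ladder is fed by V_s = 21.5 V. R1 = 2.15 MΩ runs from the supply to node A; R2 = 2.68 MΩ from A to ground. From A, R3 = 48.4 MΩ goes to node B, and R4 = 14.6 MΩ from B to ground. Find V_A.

V_A ≈ 11.7 V

Node A sees R2 in parallel with the series input of stage 2, R3 + R4 = 63.00 MΩ.
Effective lower resistance at A: R2 ‖ 63.00 = 2.571 MΩ.
V_A = 21.5 × 2.571/(2.15 + 2.571) = 11.71 V.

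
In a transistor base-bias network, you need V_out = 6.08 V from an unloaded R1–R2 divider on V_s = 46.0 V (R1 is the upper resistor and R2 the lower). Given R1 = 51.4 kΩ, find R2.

R2 ≈ 7.83 kΩ

Required fraction k = V_out/V_s = 0.1322.
Rearranging, R2 = R1·k/(1−k) = 51.4 × 0.1523 = 7.828 kΩ.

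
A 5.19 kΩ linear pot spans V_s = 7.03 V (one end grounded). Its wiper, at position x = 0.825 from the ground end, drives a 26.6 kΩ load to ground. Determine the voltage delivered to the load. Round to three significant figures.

V_out ≈ 5.64 V

The pot divides into 0.9083 kΩ above the wiper and 4.282 kΩ below.
Lower segment in parallel with the load: 4.282 ‖ 26.6 = 3.688 kΩ.
Loaded-divider output: V_out = 7.03 × 0.8024 = 5.641 V.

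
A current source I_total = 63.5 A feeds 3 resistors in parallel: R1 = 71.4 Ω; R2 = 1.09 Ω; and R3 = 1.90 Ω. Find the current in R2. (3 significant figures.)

I ≈ 40.0 A

Conductances: ΣG = 1/71.4 + 1/1.09 + 1/1.90 = 1.458 (1/Ω).
By the current-divider rule, I = I_total · G_k/ΣG = 63.5 × 0.6293 = 39.96 A.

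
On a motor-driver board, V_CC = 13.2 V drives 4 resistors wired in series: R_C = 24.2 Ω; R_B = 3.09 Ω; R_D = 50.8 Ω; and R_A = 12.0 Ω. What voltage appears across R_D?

Series total: ΣR = 24.2 + 3.09 + 50.8 + 12.0 = 90.09 Ω.
By the voltage-divider rule, V = 13.2 × 50.80/90.09 = 7.443 V.

V ≈ 7.44 V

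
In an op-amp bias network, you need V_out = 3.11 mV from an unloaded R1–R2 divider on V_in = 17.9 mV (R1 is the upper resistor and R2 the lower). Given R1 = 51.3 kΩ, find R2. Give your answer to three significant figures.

R2 ≈ 10.8 kΩ

Required fraction k = V_out/V_in = 0.1737.
So R2 = R1 · V_out/(V_in − V_out) = 51.3 × 3.11/(17.9 − 3.11) = 51.3 × 0.2103 = 10.79 kΩ.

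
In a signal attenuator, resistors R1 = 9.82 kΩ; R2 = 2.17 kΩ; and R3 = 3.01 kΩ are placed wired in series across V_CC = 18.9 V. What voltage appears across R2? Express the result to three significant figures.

V ≈ 2.73 V

ΣR = 9.82 + 2.17 + 3.01 = 15.00 kΩ.
V = V_CC · R/ΣR = 18.9 × 0.1447 = 2.734 V.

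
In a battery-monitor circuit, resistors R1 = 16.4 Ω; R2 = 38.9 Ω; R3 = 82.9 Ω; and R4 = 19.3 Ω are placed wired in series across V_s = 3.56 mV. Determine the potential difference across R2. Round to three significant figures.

V ≈ 0.879 mV

ΣR = 16.4 + 38.9 + 82.9 + 19.3 = 157.5 Ω.
Voltage divider: V = V_s · (38.90 / 157.5) = 3.56 × 0.2470 = 0.8793 mV.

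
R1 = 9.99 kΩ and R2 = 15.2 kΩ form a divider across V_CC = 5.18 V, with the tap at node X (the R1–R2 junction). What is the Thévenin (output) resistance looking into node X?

R_th ≈ 6.03 kΩ

Looking into X with the source shorted: R_th = R1·R2/(R1+R2) = 9.990 × 15.2/25.19 = 6.028 kΩ.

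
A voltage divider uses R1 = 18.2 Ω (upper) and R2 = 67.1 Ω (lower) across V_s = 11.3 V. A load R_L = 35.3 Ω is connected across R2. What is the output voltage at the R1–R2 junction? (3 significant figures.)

The load sits in parallel with R2, giving an effective lower resistance R2' = R2·R_L/(R2+R_L) = 23.13 Ω.
Now apply the divider: V_out = 11.3 × 0.5597 = 6.324 V.
(Unloaded it would be 8.89 V; the load pulls it down.)

V_out ≈ 6.32 V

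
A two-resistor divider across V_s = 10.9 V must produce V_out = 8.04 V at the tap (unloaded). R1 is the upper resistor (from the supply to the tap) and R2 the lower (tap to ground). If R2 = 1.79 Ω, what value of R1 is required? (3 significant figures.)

R1 ≈ 0.637 Ω

V_out/V_s = R2/(R1+R2) = 0.7376.
So R1 = R2 · (V_s/V_out − 1) = 1.79 × (10.9/8.04 − 1) = 1.79 × 0.3557 = 0.6367 Ω.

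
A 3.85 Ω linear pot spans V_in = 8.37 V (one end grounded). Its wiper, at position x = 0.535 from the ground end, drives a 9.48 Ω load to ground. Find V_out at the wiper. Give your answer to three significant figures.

Split the track: R_lower = x·R_p = 2.060 Ω, R_upper = (1−x)·R_p = 1.790 Ω.
R_L loads the lower segment: effective lower R = 1.692 Ω.
Loaded-divider output: V_out = 8.37 × 0.4859 = 4.067 V.

V_out ≈ 4.07 V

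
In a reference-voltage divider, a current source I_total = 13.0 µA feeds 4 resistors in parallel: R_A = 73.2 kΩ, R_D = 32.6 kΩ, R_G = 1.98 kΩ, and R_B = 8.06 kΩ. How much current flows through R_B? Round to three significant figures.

I ≈ 2.39 µA

ΣG = 1/73.2 + 1/32.6 + 1/1.98 + 1/8.06 = 0.6735.
By the current-divider rule, I = I_total · G_k/ΣG = 13.0 × 0.1842 = 2.395 µA.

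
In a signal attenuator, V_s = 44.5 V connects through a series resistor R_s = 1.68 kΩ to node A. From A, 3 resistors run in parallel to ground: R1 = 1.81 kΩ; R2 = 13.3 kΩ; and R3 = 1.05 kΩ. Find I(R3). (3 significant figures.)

Combine the parallel branches: R_p = (1/1.81 + 1/13.3 + 1/1.05)⁻¹ = 0.6329 kΩ.
V_A by voltage divider: V_A = 44.5 × 0.6329/(1.68 + 0.6329) = 12.18 V.
I(R3) = V_A / R3 = 12.18/1.05 = 11.60 mA.

I ≈ 11.6 mA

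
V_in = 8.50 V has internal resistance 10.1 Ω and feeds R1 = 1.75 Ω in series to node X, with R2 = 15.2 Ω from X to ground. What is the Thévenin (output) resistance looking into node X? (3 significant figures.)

R1' = 10.1 + 1.75 = 11.85 Ω (source resistance + R1).
Zeroing V_in shorts the top of R1' to ground, so R_th = R1' ‖ R2 = 6.659 Ω.

R_th ≈ 6.66 Ω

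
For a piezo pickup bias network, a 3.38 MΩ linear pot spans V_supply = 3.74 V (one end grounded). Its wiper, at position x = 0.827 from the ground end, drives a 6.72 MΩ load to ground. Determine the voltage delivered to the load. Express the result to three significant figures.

V_out ≈ 2.89 V

The pot divides into 0.5847 MΩ above the wiper and 2.795 MΩ below.
Lower segment in parallel with the load: 2.795 ‖ 6.72 = 1.974 MΩ.
Then V_out = V_supply · 1.974/(0.5847 + 1.974) = 2.885 V.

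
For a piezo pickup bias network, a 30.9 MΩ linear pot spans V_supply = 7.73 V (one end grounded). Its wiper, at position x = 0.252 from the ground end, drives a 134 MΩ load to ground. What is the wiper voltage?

V_out ≈ 1.87 V

Split the track: R_lower = x·R_p = 7.787 MΩ, R_upper = (1−x)·R_p = 23.11 MΩ.
R_L loads the lower segment: effective lower R = 7.359 MΩ.
V_out = 7.73 × 7.359/(23.11 + 7.359) = 1.867 V.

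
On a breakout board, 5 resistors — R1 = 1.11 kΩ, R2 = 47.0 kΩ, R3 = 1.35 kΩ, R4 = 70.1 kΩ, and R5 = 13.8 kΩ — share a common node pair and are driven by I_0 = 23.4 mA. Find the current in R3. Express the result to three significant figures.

I ≈ 9.91 mA

ΣG = 1/1.11 + 1/47.0 + 1/1.35 + 1/70.1 + 1/13.8 = 1.750.
By the current-divider rule, I = I_0 · G_k/ΣG = 23.4 × 0.4234 = 9.907 mA.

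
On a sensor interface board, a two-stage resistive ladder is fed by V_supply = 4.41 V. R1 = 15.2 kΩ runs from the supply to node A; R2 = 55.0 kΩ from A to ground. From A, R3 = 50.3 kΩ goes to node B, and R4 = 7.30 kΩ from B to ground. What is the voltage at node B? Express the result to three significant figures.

V_B ≈ 0.363 V

The second stage (R3 + R4 = 57.60 kΩ) loads node A in parallel with R2.
R2 ‖ (R3+R4) = 28.13 kΩ.
V_A = 4.41 × 28.13/(15.2 + 28.13) = 2.863 V.
Stage 2 is unloaded, so V_B = V_A · R4/(R3+R4) = 2.863 × 7.30/57.60 = 0.3629 V.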